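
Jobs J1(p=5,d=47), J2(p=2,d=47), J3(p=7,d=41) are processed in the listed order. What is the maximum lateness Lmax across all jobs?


Lateness per job (L = C - d):
  J1: C=5, d=47, L=-42
  J2: C=7, d=47, L=-40
  J3: C=14, d=41, L=-27
Lmax = max(-42, -40, -27)
= -27


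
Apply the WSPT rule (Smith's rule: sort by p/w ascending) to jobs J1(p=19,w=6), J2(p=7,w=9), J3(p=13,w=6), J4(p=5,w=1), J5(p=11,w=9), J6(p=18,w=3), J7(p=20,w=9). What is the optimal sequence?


WSPT (Smith's rule): sort by p/w ascending
  J2: p/w = 7/9 = 0.778
  J5: p/w = 11/9 = 1.222
  J3: p/w = 13/6 = 2.167
  J7: p/w = 20/9 = 2.222
  J1: p/w = 19/6 = 3.167
  J4: p/w = 5/1 = 5.000
  J6: p/w = 18/3 = 6.000
Order: J2 → J5 → J3 → J7 → J1 → J4 → J6


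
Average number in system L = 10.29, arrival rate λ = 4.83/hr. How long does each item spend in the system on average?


Little's law: L = λW → W = L / λ
= 10.29 / 4.83
= 2.13 hours


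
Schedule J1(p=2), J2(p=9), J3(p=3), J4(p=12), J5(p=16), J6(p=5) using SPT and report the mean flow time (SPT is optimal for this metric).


SPT order: J1 → J3 → J6 → J2 → J4 → J5
Completion times:
  J1: C=2
  J3: C=5
  J6: C=10
  J2: C=19
  J4: C=31
  J5: C=47
Sum = 114, n = 6
Mean flow = 114/6
= 19.00


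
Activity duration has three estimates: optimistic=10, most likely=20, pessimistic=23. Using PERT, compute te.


te = (o + 4m + p) / 6
= (10 + 4×20 + 23) / 6
= (10 + 80 + 23) / 6
= 113 / 6
= 18.83


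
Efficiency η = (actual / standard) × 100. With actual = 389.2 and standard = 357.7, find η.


Efficiency = (actual / standard) × 100
= (389.2 / 357.7) × 100
= 108.8%


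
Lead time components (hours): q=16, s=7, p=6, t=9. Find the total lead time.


Lead time = queue + setup + processing + transit
= 16 + 7 + 6 + 9
= 38 hours


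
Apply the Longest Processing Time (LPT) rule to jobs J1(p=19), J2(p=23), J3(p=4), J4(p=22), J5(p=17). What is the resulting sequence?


LPT: sort by longest processing time first
  J2: p=23
  J4: p=22
  J1: p=19
  J5: p=17
  J3: p=4
Order: J2 → J4 → J1 → J5 → J3


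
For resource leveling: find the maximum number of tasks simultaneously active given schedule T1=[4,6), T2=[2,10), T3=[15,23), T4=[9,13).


Check each time point for overlaps:
  t=4: 2 tasks active (T1, T2)
Max concurrent = 2


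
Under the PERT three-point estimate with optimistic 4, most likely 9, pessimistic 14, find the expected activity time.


te = (o + 4m + p) / 6
= (4 + 4×9 + 14) / 6
= (4 + 36 + 14) / 6
= 54 / 6
= 9.00


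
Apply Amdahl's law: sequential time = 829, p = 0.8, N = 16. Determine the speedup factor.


Amdahl's law: T_p = T × ((1-p) + p/N)
= 829 × ((1-0.8) + 0.8/16)
= 829 × (0.20 + 0.0500)
= 829 × 0.2500
= 207.25
Speedup = 829/207.25
= 4.00×


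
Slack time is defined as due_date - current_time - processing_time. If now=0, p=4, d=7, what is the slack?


Slack = due - current_time - processing
= 7 - 0 - 4
= 3


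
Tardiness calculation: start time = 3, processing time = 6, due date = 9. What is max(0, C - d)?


Completion = start + processing = 3 + 6 = 9
Tardiness = max(0, C - d) = max(0, 9 - 9)
= max(0, 0)
= 0


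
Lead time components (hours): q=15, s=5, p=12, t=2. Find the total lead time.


Lead time = queue + setup + processing + transit
= 15 + 5 + 12 + 2
= 34 hours


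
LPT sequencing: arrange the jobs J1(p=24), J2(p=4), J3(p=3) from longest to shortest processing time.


LPT: sort by longest processing time first
  J1: p=24
  J2: p=4
  J3: p=3
Order: J1 → J2 → J3


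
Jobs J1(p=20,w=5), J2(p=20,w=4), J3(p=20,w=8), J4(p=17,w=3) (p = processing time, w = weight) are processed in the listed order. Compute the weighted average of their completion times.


Completion times:
  J1: C=20, w×C=5×20=100
  J2: C=40, w×C=4×40=160
  J3: C=60, w×C=8×60=480
  J4: C=77, w×C=3×77=231
Sum w×C = 971
Sum w = 20
Weighted avg = 971/20
= 48.55


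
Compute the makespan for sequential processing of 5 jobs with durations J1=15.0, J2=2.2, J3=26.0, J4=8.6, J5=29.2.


Sequential makespan: sum all processing times
= 15.0 + 2.2 + 26.0 + 8.6 + 29.2
= 81.0 time units


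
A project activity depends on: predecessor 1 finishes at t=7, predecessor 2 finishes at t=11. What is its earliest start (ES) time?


ES = max of all predecessor completion times
Predecessors: [7, 11]
ES = max(7, 11)
= 11


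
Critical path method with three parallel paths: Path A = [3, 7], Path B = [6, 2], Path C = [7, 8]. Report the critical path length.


Path A: 3 + 7 = 10
Path B: 6 + 2 = 8
Path C: 7 + 8 = 15
Critical path = longest = max(10, 8, 15)
= 15 (Path C)


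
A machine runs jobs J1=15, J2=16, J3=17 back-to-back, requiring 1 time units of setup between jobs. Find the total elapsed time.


Makespan = Σ processing + (n-1) × setup
= (15 + 16 + 17) + (3-1)×1
= 48 + 2
= 50 time units


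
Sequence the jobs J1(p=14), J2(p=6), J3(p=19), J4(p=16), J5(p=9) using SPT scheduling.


SPT: sort by shortest processing time
  J2: p=6
  J5: p=9
  J1: p=14
  J4: p=16
  J3: p=19
Order: J2 → J5 → J1 → J4 → J3


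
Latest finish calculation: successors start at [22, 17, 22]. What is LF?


LF = min of all successor start times
Successors start at: [22, 17, 22]
LF = min(22, 17, 22)
= 17


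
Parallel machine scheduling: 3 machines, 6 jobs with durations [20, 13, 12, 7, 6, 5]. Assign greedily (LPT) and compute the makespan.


Jobs (LPT sorted): [20, 13, 12, 7, 6, 5]
Machines: 3
  J=20 → Machine 1 (load: 0+20=20)
  J=13 → Machine 2 (load: 0+13=13)
  J=12 → Machine 3 (load: 0+12=12)
  J=7 → Machine 3 (load: 12+7=19)
  J=6 → Machine 2 (load: 13+6=19)
  J=5 → Machine 2 (load: 19+5=24)
Machine loads: [20, 24, 19]
Makespan = max = 24 time units


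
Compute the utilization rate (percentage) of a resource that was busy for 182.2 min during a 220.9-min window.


Utilization = busy / total × 100
= 182.2 / 220.9 × 100
= 82.5%


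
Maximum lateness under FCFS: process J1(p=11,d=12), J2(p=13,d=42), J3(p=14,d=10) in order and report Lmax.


Lateness per job (L = C - d):
  J1: C=11, d=12, L=-1
  J2: C=24, d=42, L=-18
  J3: C=38, d=10, L=28
Lmax = max(-1, -18, 28)
= 28


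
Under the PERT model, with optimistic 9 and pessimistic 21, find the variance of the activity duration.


σ² = ((p - o) / 6)² = (p - o)² / 36
= (21 - 9)² / 36
= 12² / 36
= 144 / 36
= 4.0000


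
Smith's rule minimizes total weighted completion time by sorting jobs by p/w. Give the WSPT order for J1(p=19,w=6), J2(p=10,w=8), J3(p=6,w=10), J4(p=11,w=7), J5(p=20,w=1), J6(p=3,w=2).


WSPT (Smith's rule): sort by p/w ascending
  J3: p/w = 6/10 = 0.600
  J2: p/w = 10/8 = 1.250
  J6: p/w = 3/2 = 1.500
  J4: p/w = 11/7 = 1.571
  J1: p/w = 19/6 = 3.167
  J5: p/w = 20/1 = 20.000
Order: J3 → J2 → J6 → J4 → J1 → J5


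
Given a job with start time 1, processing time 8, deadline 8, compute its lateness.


Completion = 1 + 8 = 9
Lateness = C - d = 9 - 8
= 1


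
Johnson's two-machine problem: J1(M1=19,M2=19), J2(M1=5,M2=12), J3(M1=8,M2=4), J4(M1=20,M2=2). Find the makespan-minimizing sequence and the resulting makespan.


Johnson's rule:
Group 1 (M1≤M2, sort by M1): ['J2', 'J1']
Group 2 (M1>M2, sort desc M2): ['J3', 'J4']
Sequence: J2 → J1 → J3 → J4
Makespan calculation:
  J2: M1 done=5, M2 done=17
  J1: M1 done=24, M2 done=43
  J3: M1 done=32, M2 done=47
  J4: M1 done=52, M2 done=54
= Sequence: J2 → J1 → J3 → J4, Makespan: 54


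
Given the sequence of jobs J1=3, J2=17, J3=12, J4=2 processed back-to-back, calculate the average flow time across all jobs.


Completion times:
  J1: completes at 3
  J2: completes at 20
  J3: completes at 32
  J4: completes at 34
Sum = 89
Average = 89/4
= 22.25


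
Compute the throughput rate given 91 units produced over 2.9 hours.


Throughput = units / time
= 91 / 2.9
= 31.4 units/hour


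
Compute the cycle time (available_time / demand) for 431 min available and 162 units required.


Cycle time = available time / demand
= 431 / 162
= 2.66 min/unit


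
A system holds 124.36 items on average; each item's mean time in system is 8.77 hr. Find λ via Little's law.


Little's law: L = λW → λ = L / W
= 124.36 / 8.77
= 14.18 per hour


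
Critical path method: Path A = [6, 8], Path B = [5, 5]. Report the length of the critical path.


Path A: 6 + 8 = 14
Path B: 5 + 5 = 10
Critical path = longest = max(14, 10)
= 14 (Path A)


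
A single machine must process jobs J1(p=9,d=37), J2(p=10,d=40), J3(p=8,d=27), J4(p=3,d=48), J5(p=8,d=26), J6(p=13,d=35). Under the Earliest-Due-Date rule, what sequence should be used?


EDD: sort by earliest due date
  J5: d=26, p=8
  J3: d=27, p=8
  J6: d=35, p=13
  J1: d=37, p=9
  J2: d=40, p=10
  J4: d=48, p=3
Order: J5 → J3 → J6 → J1 → J2 → J4


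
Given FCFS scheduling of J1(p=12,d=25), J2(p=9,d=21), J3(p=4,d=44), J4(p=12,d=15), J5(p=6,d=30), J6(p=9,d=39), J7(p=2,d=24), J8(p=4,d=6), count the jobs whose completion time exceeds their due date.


Completion vs due date:
  J1: C=12, d=25 → on time
  J2: C=21, d=21 → on time
  J3: C=25, d=44 → on time
  J4: C=37, d=15 → TARDY
  J5: C=43, d=30 → TARDY
  J6: C=52, d=39 → TARDY
  J7: C=54, d=24 → TARDY
  J8: C=58, d=6 → TARDY
Tardy jobs: J4, J5, J6, J7, J8
Count = 5


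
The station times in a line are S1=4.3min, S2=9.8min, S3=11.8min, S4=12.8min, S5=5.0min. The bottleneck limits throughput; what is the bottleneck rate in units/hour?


Bottleneck = longest station time
Station times: [4.3, 9.8, 11.8, 12.8, 5.0]
Max = 12.8 min
Rate = 60 / 12.8
= 4.69 units/hour (bottleneck: 12.8min)


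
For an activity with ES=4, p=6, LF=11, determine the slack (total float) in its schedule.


EF = ES + duration = 4 + 6 = 10
LS = LF - duration = 11 - 6 = 5
Total Float = LF - EF = 11 - 10
(or LS - ES = 5 - 4)
= 1


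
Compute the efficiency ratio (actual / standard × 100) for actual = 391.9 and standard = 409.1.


Efficiency = (actual / standard) × 100
= (391.9 / 409.1) × 100
= 95.8%


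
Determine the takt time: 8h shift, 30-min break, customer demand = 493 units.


Available = 8×60 - 30 = 450 min
Takt time = 450 / 493
= 0.91 min/unit


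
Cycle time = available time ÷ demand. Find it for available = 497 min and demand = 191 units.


Cycle time = available time / demand
= 497 / 191
= 2.60 min/unit


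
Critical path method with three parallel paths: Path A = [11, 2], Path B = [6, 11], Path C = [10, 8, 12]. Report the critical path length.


Path A: 11 + 2 = 13
Path B: 6 + 11 = 17
Path C: 10 + 8 + 12 = 30
Critical path = longest = max(13, 17, 30)
= 30 (Path C)


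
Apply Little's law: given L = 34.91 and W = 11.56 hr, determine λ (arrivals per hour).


Little's law: L = λW → λ = L / W
= 34.91 / 11.56
= 3.02 per hour


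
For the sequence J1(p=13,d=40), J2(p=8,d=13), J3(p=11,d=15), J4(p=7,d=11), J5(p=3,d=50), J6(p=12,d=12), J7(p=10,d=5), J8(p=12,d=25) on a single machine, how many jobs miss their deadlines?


Completion vs due date:
  J1: C=13, d=40 → on time
  J2: C=21, d=13 → TARDY
  J3: C=32, d=15 → TARDY
  J4: C=39, d=11 → TARDY
  J5: C=42, d=50 → on time
  J6: C=54, d=12 → TARDY
  J7: C=64, d=5 → TARDY
  J8: C=76, d=25 → TARDY
Tardy jobs: J2, J3, J4, J6, J7, J8
Count = 6


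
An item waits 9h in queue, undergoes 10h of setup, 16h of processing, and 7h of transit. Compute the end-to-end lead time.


Lead time = queue + setup + processing + transit
= 9 + 10 + 16 + 7
= 42 hours


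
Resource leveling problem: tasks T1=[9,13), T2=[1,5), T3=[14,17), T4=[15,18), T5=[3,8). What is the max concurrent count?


Check each time point for overlaps:
  t=3: 2 tasks active (T2, T5)
Max concurrent = 2


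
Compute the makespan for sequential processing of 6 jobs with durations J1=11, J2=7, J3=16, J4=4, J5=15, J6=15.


Sequential makespan: sum all processing times
= 11 + 7 + 16 + 4 + 15 + 15
= 68 time units


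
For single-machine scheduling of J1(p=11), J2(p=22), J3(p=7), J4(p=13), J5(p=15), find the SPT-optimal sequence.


SPT: sort by shortest processing time
  J3: p=7
  J1: p=11
  J4: p=13
  J5: p=15
  J2: p=22
Order: J3 → J1 → J4 → J5 → J2


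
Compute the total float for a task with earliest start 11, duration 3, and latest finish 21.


EF = ES + duration = 11 + 3 = 14
LS = LF - duration = 21 - 3 = 18
Total Float = LF - EF = 21 - 14
(or LS - ES = 18 - 11)
= 7


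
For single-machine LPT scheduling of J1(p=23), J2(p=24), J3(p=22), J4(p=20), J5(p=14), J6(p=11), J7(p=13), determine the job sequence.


LPT: sort by longest processing time first
  J2: p=24
  J1: p=23
  J3: p=22
  J4: p=20
  J5: p=14
  J7: p=13
  J6: p=11
Order: J2 → J1 → J3 → J4 → J5 → J7 → J6


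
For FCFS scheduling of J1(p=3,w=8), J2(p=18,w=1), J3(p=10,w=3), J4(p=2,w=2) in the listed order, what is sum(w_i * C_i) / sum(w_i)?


Completion times:
  J1: C=3, w×C=8×3=24
  J2: C=21, w×C=1×21=21
  J3: C=31, w×C=3×31=93
  J4: C=33, w×C=2×33=66
Sum w×C = 204
Sum w = 14
Weighted avg = 204/14
= 14.57


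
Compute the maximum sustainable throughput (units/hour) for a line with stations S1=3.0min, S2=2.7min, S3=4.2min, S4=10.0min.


Bottleneck = longest station time
Station times: [3.0, 2.7, 4.2, 10.0]
Max = 10.0 min
Rate = 60 / 10.0
= 6.00 units/hour (bottleneck: 10.0min)


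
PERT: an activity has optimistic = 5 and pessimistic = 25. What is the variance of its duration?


σ² = ((p - o) / 6)² = (p - o)² / 36
= (25 - 5)² / 36
= 20² / 36
= 400 / 36
= 11.1111


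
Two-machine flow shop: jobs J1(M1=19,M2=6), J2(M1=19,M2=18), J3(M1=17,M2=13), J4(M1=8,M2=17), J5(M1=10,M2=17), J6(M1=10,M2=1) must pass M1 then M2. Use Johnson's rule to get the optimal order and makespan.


Johnson's rule:
Group 1 (M1≤M2, sort by M1): ['J4', 'J5']
Group 2 (M1>M2, sort desc M2): ['J2', 'J3', 'J1', 'J6']
Sequence: J4 → J5 → J2 → J3 → J1 → J6
Makespan calculation:
  J4: M1 done=8, M2 done=25
  J5: M1 done=18, M2 done=42
  J2: M1 done=37, M2 done=60
  J3: M1 done=54, M2 done=73
  J1: M1 done=73, M2 done=79
  J6: M1 done=83, M2 done=84
= Sequence: J4 → J5 → J2 → J3 → J1 → J6, Makespan: 84


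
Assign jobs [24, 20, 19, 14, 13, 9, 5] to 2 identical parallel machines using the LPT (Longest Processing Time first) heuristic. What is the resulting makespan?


Jobs (LPT sorted): [24, 20, 19, 14, 13, 9, 5]
Machines: 2
  J=24 → Machine 1 (load: 0+24=24)
  J=20 → Machine 2 (load: 0+20=20)
  J=19 → Machine 2 (load: 20+19=39)
  J=14 → Machine 1 (load: 24+14=38)
  J=13 → Machine 1 (load: 38+13=51)
  J=9 → Machine 2 (load: 39+9=48)
  J=5 → Machine 2 (load: 48+5=53)
Machine loads: [51, 53]
Makespan = max = 53 time units


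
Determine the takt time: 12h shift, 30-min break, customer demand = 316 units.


Available = 12×60 - 30 = 690 min
Takt time = 690 / 316
= 2.18 min/unit


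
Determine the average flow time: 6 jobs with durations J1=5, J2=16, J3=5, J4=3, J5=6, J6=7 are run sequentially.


Completion times:
  J1: completes at 5
  J2: completes at 21
  J3: completes at 26
  J4: completes at 29
  J5: completes at 35
  J6: completes at 42
Sum = 158
Average = 158/6
= 26.33


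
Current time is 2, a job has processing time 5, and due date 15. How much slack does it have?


Slack = due - current_time - processing
= 15 - 2 - 5
= 8


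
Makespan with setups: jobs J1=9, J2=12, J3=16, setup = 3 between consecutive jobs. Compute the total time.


Makespan = Σ processing + (n-1) × setup
= (9 + 12 + 16) + (3-1)×3
= 37 + 6
= 43 time units


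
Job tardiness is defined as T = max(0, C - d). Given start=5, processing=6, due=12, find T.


Completion = start + processing = 5 + 6 = 11
Tardiness = max(0, C - d) = max(0, 11 - 12)
= max(0, -1)
= 0


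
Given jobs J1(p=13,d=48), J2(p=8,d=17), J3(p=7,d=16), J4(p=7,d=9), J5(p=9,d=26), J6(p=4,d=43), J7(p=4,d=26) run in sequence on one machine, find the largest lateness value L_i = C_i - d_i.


Lateness per job (L = C - d):
  J1: C=13, d=48, L=-35
  J2: C=21, d=17, L=4
  J3: C=28, d=16, L=12
  J4: C=35, d=9, L=26
  J5: C=44, d=26, L=18
  J6: C=48, d=43, L=5
  J7: C=52, d=26, L=26
Lmax = max(-35, 4, 12, 26, 18, 5, 26)
= 26


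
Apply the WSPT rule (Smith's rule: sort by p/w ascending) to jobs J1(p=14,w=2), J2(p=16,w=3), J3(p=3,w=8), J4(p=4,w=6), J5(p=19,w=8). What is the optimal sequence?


WSPT (Smith's rule): sort by p/w ascending
  J3: p/w = 3/8 = 0.375
  J4: p/w = 4/6 = 0.667
  J5: p/w = 19/8 = 2.375
  J2: p/w = 16/3 = 5.333
  J1: p/w = 14/2 = 7.000
Order: J3 → J4 → J5 → J2 → J1


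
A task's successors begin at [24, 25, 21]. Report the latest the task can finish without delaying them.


LF = min of all successor start times
Successors start at: [24, 25, 21]
LF = min(24, 25, 21)
= 21


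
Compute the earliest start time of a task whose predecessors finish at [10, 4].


ES = max of all predecessor completion times
Predecessors: [10, 4]
ES = max(10, 4)
= 10


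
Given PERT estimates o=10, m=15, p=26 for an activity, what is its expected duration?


te = (o + 4m + p) / 6
= (10 + 4×15 + 26) / 6
= (10 + 60 + 26) / 6
= 96 / 6
= 16.00


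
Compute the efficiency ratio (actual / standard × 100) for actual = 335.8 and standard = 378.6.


Efficiency = (actual / standard) × 100
= (335.8 / 378.6) × 100
= 88.7%


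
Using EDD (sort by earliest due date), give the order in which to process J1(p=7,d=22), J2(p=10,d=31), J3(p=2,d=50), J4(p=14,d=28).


EDD: sort by earliest due date
  J1: d=22, p=7
  J4: d=28, p=14
  J2: d=31, p=10
  J3: d=50, p=2
Order: J1 → J4 → J2 → J3


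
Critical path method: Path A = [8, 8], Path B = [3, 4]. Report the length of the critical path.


Path A: 8 + 8 = 16
Path B: 3 + 4 = 7
Critical path = longest = max(16, 7)
= 16 (Path A)


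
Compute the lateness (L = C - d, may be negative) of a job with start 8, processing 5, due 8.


Completion = 8 + 5 = 13
Lateness = C - d = 13 - 8
= 5


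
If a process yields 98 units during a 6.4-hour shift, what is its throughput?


Throughput = units / time
= 98 / 6.4
= 15.3 units/hour


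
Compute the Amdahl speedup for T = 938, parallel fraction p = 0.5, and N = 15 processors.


Amdahl's law: T_p = T × ((1-p) + p/N)
= 938 × ((1-0.5) + 0.5/15)
= 938 × (0.50 + 0.0333)
= 938 × 0.5333
= 500.27
Speedup = 938/500.27
= 1.88×


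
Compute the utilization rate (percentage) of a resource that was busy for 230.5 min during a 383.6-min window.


Utilization = busy / total × 100
= 230.5 / 383.6 × 100
= 60.1%


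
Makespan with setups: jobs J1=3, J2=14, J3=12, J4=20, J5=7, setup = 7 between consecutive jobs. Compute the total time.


Makespan = Σ processing + (n-1) × setup
= (3 + 14 + 12 + 20 + 7) + (5-1)×7
= 56 + 28
= 84 time units


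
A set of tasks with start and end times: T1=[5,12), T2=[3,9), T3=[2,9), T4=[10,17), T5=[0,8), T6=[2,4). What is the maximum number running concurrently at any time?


Check each time point for overlaps:
  t=3: 4 tasks active (T2, T3, T5, T6)
Max concurrent = 4


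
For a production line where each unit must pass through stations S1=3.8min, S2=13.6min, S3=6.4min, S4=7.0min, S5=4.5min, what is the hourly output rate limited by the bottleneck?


Bottleneck = longest station time
Station times: [3.8, 13.6, 6.4, 7.0, 4.5]
Max = 13.6 min
Rate = 60 / 13.6
= 4.41 units/hour (bottleneck: 13.6min)


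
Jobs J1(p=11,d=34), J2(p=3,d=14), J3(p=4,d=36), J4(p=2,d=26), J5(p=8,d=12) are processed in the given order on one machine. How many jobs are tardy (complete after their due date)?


Completion vs due date:
  J1: C=11, d=34 → on time
  J2: C=14, d=14 → on time
  J3: C=18, d=36 → on time
  J4: C=20, d=26 → on time
  J5: C=28, d=12 → TARDY
Tardy jobs: J5
Count = 1


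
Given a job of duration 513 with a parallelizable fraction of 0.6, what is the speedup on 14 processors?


Amdahl's law: T_p = T × ((1-p) + p/N)
= 513 × ((1-0.6) + 0.6/14)
= 513 × (0.40 + 0.0429)
= 513 × 0.4429
= 227.19
Speedup = 513/227.19
= 2.26×


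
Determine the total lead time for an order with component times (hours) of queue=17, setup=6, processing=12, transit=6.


Lead time = queue + setup + processing + transit
= 17 + 6 + 12 + 6
= 41 hours


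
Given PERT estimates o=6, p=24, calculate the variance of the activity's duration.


σ² = ((p - o) / 6)² = (p - o)² / 36
= (24 - 6)² / 36
= 18² / 36
= 324 / 36
= 9.0000


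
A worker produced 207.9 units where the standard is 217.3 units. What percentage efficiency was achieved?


Efficiency = (actual / standard) × 100
= (207.9 / 217.3) × 100
= 95.7%


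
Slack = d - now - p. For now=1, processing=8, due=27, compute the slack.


Slack = due - current_time - processing
= 27 - 1 - 8
= 18


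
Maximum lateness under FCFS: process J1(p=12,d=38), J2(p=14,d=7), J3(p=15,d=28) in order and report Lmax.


Lateness per job (L = C - d):
  J1: C=12, d=38, L=-26
  J2: C=26, d=7, L=19
  J3: C=41, d=28, L=13
Lmax = max(-26, 19, 13)
= 19


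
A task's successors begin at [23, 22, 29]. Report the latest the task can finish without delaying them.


LF = min of all successor start times
Successors start at: [23, 22, 29]
LF = min(23, 22, 29)
= 22


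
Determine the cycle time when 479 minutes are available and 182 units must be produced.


Cycle time = available time / demand
= 479 / 182
= 2.63 min/unit


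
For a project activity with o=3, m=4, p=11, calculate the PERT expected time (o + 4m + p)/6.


te = (o + 4m + p) / 6
= (3 + 4×4 + 11) / 6
= (3 + 16 + 11) / 6
= 30 / 6
= 5.00


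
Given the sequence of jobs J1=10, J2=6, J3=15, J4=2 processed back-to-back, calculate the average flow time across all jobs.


Completion times:
  J1: completes at 10
  J2: completes at 16
  J3: completes at 31
  J4: completes at 33
Sum = 90
Average = 90/4
= 22.50


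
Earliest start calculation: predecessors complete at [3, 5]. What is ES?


ES = max of all predecessor completion times
Predecessors: [3, 5]
ES = max(3, 5)
= 5


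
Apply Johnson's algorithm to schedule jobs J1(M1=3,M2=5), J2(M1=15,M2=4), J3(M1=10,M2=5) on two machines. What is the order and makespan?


Johnson's rule:
Group 1 (M1≤M2, sort by M1): ['J1']
Group 2 (M1>M2, sort desc M2): ['J3', 'J2']
Sequence: J1 → J3 → J2
Makespan calculation:
  J1: M1 done=3, M2 done=8
  J3: M1 done=13, M2 done=18
  J2: M1 done=28, M2 done=32
= Sequence: J1 → J3 → J2, Makespan: 32


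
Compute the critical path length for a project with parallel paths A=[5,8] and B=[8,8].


Path A: 5 + 8 = 13
Path B: 8 + 8 = 16
Critical path = longest = max(13, 16)
= 16 (Path B)


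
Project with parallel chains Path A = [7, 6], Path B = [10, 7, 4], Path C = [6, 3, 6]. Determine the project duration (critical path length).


Path A: 7 + 6 = 13
Path B: 10 + 7 + 4 = 21
Path C: 6 + 3 + 6 = 15
Critical path = longest = max(13, 21, 15)
= 21 (Path B)


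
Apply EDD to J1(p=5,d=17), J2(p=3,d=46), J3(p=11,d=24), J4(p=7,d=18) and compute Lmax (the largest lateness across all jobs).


EDD order: J1 → J4 → J3 → J2
Completion and lateness:
  J1: C=5, d=17, L=5-17=-12
  J4: C=12, d=18, L=12-18=-6
  J3: C=23, d=24, L=23-24=-1
  J2: C=26, d=46, L=26-46=-20
Lmax = max(-12, -6, -1, -20)
= -1


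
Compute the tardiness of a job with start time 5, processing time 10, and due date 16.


Completion = start + processing = 5 + 10 = 15
Tardiness = max(0, C - d) = max(0, 15 - 16)
= max(0, -1)
= 0


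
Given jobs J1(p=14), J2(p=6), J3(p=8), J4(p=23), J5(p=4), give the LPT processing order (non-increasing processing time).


LPT: sort by longest processing time first
  J4: p=23
  J1: p=14
  J3: p=8
  J2: p=6
  J5: p=4
Order: J4 → J1 → J3 → J2 → J5


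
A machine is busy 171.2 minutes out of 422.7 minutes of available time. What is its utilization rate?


Utilization = busy / total × 100
= 171.2 / 422.7 × 100
= 40.5%


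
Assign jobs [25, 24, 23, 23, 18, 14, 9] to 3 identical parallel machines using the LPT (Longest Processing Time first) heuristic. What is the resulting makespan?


Jobs (LPT sorted): [25, 24, 23, 23, 18, 14, 9]
Machines: 3
  J=25 → Machine 1 (load: 0+25=25)
  J=24 → Machine 2 (load: 0+24=24)
  J=23 → Machine 3 (load: 0+23=23)
  J=23 → Machine 3 (load: 23+23=46)
  J=18 → Machine 2 (load: 24+18=42)
  J=14 → Machine 1 (load: 25+14=39)
  J=9 → Machine 1 (load: 39+9=48)
Machine loads: [48, 42, 46]
Makespan = max = 48 time units


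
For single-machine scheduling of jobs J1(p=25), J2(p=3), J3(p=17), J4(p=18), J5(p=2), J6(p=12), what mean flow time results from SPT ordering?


SPT order: J5 → J2 → J6 → J3 → J4 → J1
Completion times:
  J5: C=2
  J2: C=5
  J6: C=17
  J3: C=34
  J4: C=52
  J1: C=77
Sum = 187, n = 6
Mean flow = 187/6
= 31.17


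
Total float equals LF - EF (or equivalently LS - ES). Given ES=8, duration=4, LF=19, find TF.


EF = ES + duration = 8 + 4 = 12
LS = LF - duration = 19 - 4 = 15
Total Float = LF - EF = 19 - 12
(or LS - ES = 15 - 8)
= 7


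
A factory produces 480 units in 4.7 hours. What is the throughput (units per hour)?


Throughput = units / time
= 480 / 4.7
= 102.1 units/hour


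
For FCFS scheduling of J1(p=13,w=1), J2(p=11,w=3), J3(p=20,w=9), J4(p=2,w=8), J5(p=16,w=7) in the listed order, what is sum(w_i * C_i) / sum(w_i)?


Completion times:
  J1: C=13, w×C=1×13=13
  J2: C=24, w×C=3×24=72
  J3: C=44, w×C=9×44=396
  J4: C=46, w×C=8×46=368
  J5: C=62, w×C=7×62=434
Sum w×C = 1283
Sum w = 28
Weighted avg = 1283/28
= 45.82


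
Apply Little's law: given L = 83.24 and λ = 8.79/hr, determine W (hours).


Little's law: L = λW → W = L / λ
= 83.24 / 8.79
= 9.47 hours


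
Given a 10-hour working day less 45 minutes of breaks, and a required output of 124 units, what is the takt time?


Available = 10×60 - 45 = 555 min
Takt time = 555 / 124
= 4.48 min/unit


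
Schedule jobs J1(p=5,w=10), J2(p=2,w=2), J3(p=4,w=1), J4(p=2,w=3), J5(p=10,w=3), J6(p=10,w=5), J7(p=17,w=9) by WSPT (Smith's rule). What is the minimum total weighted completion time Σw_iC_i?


WSPT order (by p/w): J1 → J4 → J2 → J7 → J6 → J5 → J3
  J1: C=5, w·C=10×5=50
  J4: C=7, w·C=3×7=21
  J2: C=9, w·C=2×9=18
  J7: C=26, w·C=9×26=234
  J6: C=36, w·C=5×36=180
  J5: C=46, w·C=3×46=138
  J3: C=50, w·C=1×50=50
Σ w·C = 691
= 691


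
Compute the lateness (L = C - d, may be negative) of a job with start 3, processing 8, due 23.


Completion = 3 + 8 = 11
Lateness = C - d = 11 - 23
= -12


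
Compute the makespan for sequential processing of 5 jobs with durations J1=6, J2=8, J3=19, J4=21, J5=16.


Sequential makespan: sum all processing times
= 6 + 8 + 19 + 21 + 16
= 70 time units


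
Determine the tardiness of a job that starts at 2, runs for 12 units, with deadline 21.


Completion = start + processing = 2 + 12 = 14
Tardiness = max(0, C - d) = max(0, 14 - 21)
= max(0, -7)
= 0


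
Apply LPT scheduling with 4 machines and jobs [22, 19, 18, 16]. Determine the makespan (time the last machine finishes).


Jobs (LPT sorted): [22, 19, 18, 16]
Machines: 4
  J=22 → Machine 1 (load: 0+22=22)
  J=19 → Machine 2 (load: 0+19=19)
  J=18 → Machine 3 (load: 0+18=18)
  J=16 → Machine 4 (load: 0+16=16)
Machine loads: [22, 19, 18, 16]
Makespan = max = 22 time units


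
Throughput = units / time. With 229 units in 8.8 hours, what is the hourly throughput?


Throughput = units / time
= 229 / 8.8
= 26.0 units/hour


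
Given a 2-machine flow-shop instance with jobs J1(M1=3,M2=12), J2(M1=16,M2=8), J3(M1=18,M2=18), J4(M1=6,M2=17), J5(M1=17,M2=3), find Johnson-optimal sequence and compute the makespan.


Johnson's rule:
Group 1 (M1≤M2, sort by M1): ['J1', 'J4', 'J3']
Group 2 (M1>M2, sort desc M2): ['J2', 'J5']
Sequence: J1 → J4 → J3 → J2 → J5
Makespan calculation:
  J1: M1 done=3, M2 done=15
  J4: M1 done=9, M2 done=32
  J3: M1 done=27, M2 done=50
  J2: M1 done=43, M2 done=58
  J5: M1 done=60, M2 done=63
= Sequence: J1 → J4 → J3 → J2 → J5, Makespan: 63


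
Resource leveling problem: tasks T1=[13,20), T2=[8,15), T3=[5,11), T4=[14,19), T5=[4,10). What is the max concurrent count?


Check each time point for overlaps:
  t=8: 3 tasks active (T2, T3, T5)
Max concurrent = 3


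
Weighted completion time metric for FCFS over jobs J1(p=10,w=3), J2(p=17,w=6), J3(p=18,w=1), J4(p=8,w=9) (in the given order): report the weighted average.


Completion times:
  J1: C=10, w×C=3×10=30
  J2: C=27, w×C=6×27=162
  J3: C=45, w×C=1×45=45
  J4: C=53, w×C=9×53=477
Sum w×C = 714
Sum w = 19
Weighted avg = 714/19
= 37.58


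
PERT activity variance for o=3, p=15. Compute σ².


σ² = ((p - o) / 6)² = (p - o)² / 36
= (15 - 3)² / 36
= 12² / 36
= 144 / 36
= 4.0000


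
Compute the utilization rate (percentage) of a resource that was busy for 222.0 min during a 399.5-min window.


Utilization = busy / total × 100
= 222.0 / 399.5 × 100
= 55.6%


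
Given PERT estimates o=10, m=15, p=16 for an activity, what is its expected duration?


te = (o + 4m + p) / 6
= (10 + 4×15 + 16) / 6
= (10 + 60 + 16) / 6
= 86 / 6
= 14.33


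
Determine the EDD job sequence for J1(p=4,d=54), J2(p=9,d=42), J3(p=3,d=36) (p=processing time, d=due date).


EDD: sort by earliest due date
  J3: d=36, p=3
  J2: d=42, p=9
  J1: d=54, p=4
Order: J3 → J2 → J1


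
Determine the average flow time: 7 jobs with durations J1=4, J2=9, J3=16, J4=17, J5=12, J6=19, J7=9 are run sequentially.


Completion times:
  J1: completes at 4
  J2: completes at 13
  J3: completes at 29
  J4: completes at 46
  J5: completes at 58
  J6: completes at 77
  J7: completes at 86
Sum = 313
Average = 313/7
= 44.71


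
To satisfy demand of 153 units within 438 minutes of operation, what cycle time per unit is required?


Cycle time = available time / demand
= 438 / 153
= 2.86 min/unit


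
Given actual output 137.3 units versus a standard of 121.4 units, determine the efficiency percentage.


Efficiency = (actual / standard) × 100
= (137.3 / 121.4) × 100
= 113.1%


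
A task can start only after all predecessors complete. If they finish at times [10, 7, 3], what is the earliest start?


ES = max of all predecessor completion times
Predecessors: [10, 7, 3]
ES = max(10, 7, 3)
= 10


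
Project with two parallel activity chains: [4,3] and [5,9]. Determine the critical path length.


Path A: 4 + 3 = 7
Path B: 5 + 9 = 14
Critical path = longest = max(7, 14)
= 14 (Path B)


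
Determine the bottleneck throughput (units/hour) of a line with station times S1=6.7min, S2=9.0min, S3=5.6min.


Bottleneck = longest station time
Station times: [6.7, 9.0, 5.6]
Max = 9.0 min
Rate = 60 / 9.0
= 6.67 units/hour (bottleneck: 9.0min)


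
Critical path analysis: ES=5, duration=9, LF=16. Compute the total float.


EF = ES + duration = 5 + 9 = 14
LS = LF - duration = 16 - 9 = 7
Total Float = LF - EF = 16 - 14
(or LS - ES = 7 - 5)
= 2


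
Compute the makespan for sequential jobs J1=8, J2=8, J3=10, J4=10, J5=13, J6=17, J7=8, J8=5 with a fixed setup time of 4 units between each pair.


Makespan = Σ processing + (n-1) × setup
= (8 + 8 + 10 + 10 + 13 + 17 + 8 + 5) + (8-1)×4
= 79 + 28
= 107 time units


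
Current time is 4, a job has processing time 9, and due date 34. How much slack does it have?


Slack = due - current_time - processing
= 34 - 4 - 9
= 21


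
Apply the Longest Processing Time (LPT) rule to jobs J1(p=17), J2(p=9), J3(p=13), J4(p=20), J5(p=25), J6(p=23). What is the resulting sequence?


LPT: sort by longest processing time first
  J5: p=25
  J6: p=23
  J4: p=20
  J1: p=17
  J3: p=13
  J2: p=9
Order: J5 → J6 → J4 → J1 → J3 → J2


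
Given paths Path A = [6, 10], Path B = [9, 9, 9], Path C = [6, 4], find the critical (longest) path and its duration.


Path A: 6 + 10 = 16
Path B: 9 + 9 + 9 = 27
Path C: 6 + 4 = 10
Critical path = longest = max(16, 27, 10)
= 27 (Path B)


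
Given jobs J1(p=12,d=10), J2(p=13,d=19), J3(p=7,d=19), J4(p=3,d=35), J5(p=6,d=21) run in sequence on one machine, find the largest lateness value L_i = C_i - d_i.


Lateness per job (L = C - d):
  J1: C=12, d=10, L=2
  J2: C=25, d=19, L=6
  J3: C=32, d=19, L=13
  J4: C=35, d=35, L=0
  J5: C=41, d=21, L=20
Lmax = max(2, 6, 13, 0, 20)
= 20


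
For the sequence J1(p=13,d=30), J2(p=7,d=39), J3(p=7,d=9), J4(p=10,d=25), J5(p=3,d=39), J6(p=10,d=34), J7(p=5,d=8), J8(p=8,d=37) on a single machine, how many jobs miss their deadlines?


Completion vs due date:
  J1: C=13, d=30 → on time
  J2: C=20, d=39 → on time
  J3: C=27, d=9 → TARDY
  J4: C=37, d=25 → TARDY
  J5: C=40, d=39 → TARDY
  J6: C=50, d=34 → TARDY
  J7: C=55, d=8 → TARDY
  J8: C=63, d=37 → TARDY
Tardy jobs: J3, J4, J5, J6, J7, J8
Count = 6


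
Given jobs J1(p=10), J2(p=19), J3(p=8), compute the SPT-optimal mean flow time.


SPT order: J3 → J1 → J2
Completion times:
  J3: C=8
  J1: C=18
  J2: C=37
Sum = 63, n = 3
Mean flow = 63/3
= 21.00


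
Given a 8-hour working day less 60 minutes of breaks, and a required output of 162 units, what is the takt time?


Available = 8×60 - 60 = 420 min
Takt time = 420 / 162
= 2.59 min/unit


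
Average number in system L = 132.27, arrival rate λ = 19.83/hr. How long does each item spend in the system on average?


Little's law: L = λW → W = L / λ
= 132.27 / 19.83
= 6.67 hours


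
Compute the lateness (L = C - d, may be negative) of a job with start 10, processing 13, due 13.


Completion = 10 + 13 = 23
Lateness = C - d = 23 - 13
= 10


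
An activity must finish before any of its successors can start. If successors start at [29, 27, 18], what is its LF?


LF = min of all successor start times
Successors start at: [29, 27, 18]
LF = min(29, 27, 18)
= 18


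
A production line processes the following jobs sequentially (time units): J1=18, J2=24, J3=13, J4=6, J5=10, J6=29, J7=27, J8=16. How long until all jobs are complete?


Sequential makespan: sum all processing times
= 18 + 24 + 13 + 6 + 10 + 29 + 27 + 16
= 143 time units


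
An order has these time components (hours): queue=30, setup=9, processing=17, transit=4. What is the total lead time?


Lead time = queue + setup + processing + transit
= 30 + 9 + 17 + 4
= 60 hours


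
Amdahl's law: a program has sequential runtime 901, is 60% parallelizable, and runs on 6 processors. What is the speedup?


Amdahl's law: T_p = T × ((1-p) + p/N)
= 901 × ((1-0.6) + 0.6/6)
= 901 × (0.40 + 0.1000)
= 901 × 0.5000
= 450.50
Speedup = 901/450.50
= 2.00×


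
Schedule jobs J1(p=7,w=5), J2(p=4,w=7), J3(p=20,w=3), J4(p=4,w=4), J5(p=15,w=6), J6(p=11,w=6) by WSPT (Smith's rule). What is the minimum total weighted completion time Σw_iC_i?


WSPT order (by p/w): J2 → J4 → J1 → J6 → J5 → J3
  J2: C=4, w·C=7×4=28
  J4: C=8, w·C=4×8=32
  J1: C=15, w·C=5×15=75
  J6: C=26, w·C=6×26=156
  J5: C=41, w·C=6×41=246
  J3: C=61, w·C=3×61=183
Σ w·C = 720
= 720


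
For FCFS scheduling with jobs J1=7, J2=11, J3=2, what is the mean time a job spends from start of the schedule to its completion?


Completion times:
  J1: completes at 7
  J2: completes at 18
  J3: completes at 20
Sum = 45
Average = 45/3
= 15.00


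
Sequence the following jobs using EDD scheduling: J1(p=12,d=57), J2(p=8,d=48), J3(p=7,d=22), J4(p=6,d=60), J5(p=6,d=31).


EDD: sort by earliest due date
  J3: d=22, p=7
  J5: d=31, p=6
  J2: d=48, p=8
  J1: d=57, p=12
  J4: d=60, p=6
Order: J3 → J5 → J2 → J1 → J4


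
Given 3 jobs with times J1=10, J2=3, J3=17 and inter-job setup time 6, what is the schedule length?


Makespan = Σ processing + (n-1) × setup
= (10 + 3 + 17) + (3-1)×6
= 30 + 12
= 42 time units


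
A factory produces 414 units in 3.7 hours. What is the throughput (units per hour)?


Throughput = units / time
= 414 / 3.7
= 111.9 units/hour


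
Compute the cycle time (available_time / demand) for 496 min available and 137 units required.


Cycle time = available time / demand
= 496 / 137
= 3.62 min/unit


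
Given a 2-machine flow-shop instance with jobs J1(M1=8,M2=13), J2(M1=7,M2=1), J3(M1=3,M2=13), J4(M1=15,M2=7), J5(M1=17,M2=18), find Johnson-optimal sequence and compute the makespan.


Johnson's rule:
Group 1 (M1≤M2, sort by M1): ['J3', 'J1', 'J5']
Group 2 (M1>M2, sort desc M2): ['J4', 'J2']
Sequence: J3 → J1 → J5 → J4 → J2
Makespan calculation:
  J3: M1 done=3, M2 done=16
  J1: M1 done=11, M2 done=29
  J5: M1 done=28, M2 done=47
  J4: M1 done=43, M2 done=54
  J2: M1 done=50, M2 done=55
= Sequence: J3 → J1 → J5 → J4 → J2, Makespan: 55


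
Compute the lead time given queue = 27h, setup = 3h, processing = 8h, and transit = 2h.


Lead time = queue + setup + processing + transit
= 27 + 3 + 8 + 2
= 40 hours


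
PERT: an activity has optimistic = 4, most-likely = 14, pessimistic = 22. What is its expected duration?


te = (o + 4m + p) / 6
= (4 + 4×14 + 22) / 6
= (4 + 56 + 22) / 6
= 82 / 6
= 13.67


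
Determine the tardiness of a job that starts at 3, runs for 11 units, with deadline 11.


Completion = start + processing = 3 + 11 = 14
Tardiness = max(0, C - d) = max(0, 14 - 11)
= max(0, 3)
= 3


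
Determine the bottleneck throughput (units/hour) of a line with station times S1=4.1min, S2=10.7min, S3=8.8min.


Bottleneck = longest station time
Station times: [4.1, 10.7, 8.8]
Max = 10.7 min
Rate = 60 / 10.7
= 5.61 units/hour (bottleneck: 10.7min)


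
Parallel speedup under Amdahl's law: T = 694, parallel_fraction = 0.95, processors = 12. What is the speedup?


Amdahl's law: T_p = T × ((1-p) + p/N)
= 694 × ((1-0.95) + 0.95/12)
= 694 × (0.05 + 0.0792)
= 694 × 0.1292
= 89.64
Speedup = 694/89.64
= 7.74×


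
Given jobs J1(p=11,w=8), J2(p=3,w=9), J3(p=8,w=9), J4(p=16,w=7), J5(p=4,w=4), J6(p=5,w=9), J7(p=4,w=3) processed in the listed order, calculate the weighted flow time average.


Completion times:
  J1: C=11, w×C=8×11=88
  J2: C=14, w×C=9×14=126
  J3: C=22, w×C=9×22=198
  J4: C=38, w×C=7×38=266
  J5: C=42, w×C=4×42=168
  J6: C=47, w×C=9×47=423
  J7: C=51, w×C=3×51=153
Sum w×C = 1422
Sum w = 49
Weighted avg = 1422/49
= 29.02


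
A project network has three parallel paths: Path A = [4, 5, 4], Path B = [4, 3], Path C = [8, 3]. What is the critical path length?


Path A: 4 + 5 + 4 = 13
Path B: 4 + 3 = 7
Path C: 8 + 3 = 11
Critical path = longest = max(13, 7, 11)
= 13 (Path A)


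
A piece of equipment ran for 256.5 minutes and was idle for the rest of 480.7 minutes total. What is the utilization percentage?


Utilization = busy / total × 100
= 256.5 / 480.7 × 100
= 53.4%


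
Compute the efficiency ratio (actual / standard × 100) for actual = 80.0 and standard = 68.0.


Efficiency = (actual / standard) × 100
= (80.0 / 68.0) × 100
= 117.6%


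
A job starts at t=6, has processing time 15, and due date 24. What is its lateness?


Completion = 6 + 15 = 21
Lateness = C - d = 21 - 24
= -3


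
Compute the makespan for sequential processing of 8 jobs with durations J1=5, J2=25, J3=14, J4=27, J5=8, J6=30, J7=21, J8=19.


Sequential makespan: sum all processing times
= 5 + 25 + 14 + 27 + 8 + 30 + 21 + 19
= 149 time units


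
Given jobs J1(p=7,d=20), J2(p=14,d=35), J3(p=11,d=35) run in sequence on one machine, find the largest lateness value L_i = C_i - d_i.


Lateness per job (L = C - d):
  J1: C=7, d=20, L=-13
  J2: C=21, d=35, L=-14
  J3: C=32, d=35, L=-3
Lmax = max(-13, -14, -3)
= -3


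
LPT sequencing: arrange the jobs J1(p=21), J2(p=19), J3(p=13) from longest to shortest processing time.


LPT: sort by longest processing time first
  J1: p=21
  J2: p=19
  J3: p=13
Order: J1 → J2 → J3
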